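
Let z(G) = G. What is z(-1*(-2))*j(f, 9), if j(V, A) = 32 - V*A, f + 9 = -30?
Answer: 766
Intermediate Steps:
f = -39 (f = -9 - 30 = -39)
j(V, A) = 32 - A*V
z(-1*(-2))*j(f, 9) = (-1*(-2))*(32 - 1*9*(-39)) = 2*(32 + 351) = 2*383 = 766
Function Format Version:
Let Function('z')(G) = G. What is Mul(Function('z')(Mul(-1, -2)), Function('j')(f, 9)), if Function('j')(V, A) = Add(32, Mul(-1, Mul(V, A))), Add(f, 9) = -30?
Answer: 766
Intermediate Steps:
f = -39 (f = Add(-9, -30) = -39)
Function('j')(V, A) = Add(32, Mul(-1, A, V)) (Function('j')(V, A) = Add(32, Mul(-1, Mul(A, V))) = Add(32, Mul(-1, A, V)))
Mul(Function('z')(Mul(-1, -2)), Function('j')(f, 9)) = Mul(Mul(-1, -2), Add(32, Mul(-1, 9, -39))) = Mul(2, Add(32, 351)) = Mul(2, 383) = 766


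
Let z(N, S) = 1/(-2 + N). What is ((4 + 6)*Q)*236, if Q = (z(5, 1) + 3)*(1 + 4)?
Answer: 118000/3 ≈ 39333.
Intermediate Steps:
Q = 50/3 (Q = (1/(-2 + 5) + 3)*(1 + 4) = (1/3 + 3)*5 = (⅓ + 3)*5 = (10/3)*5 = 50/3 ≈ 16.667)
((4 + 6)*Q)*236 = ((4 + 6)*(50/3))*236 = (10*(50/3))*236 = (500/3)*236 = 118000/3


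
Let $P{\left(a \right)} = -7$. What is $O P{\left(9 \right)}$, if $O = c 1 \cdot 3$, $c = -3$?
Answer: $63$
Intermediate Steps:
$O = -9$ ($O = \left(-3\right) 1 \cdot 3 = \left(-3\right) 3 = -9$)
$O P{\left(9 \right)} = \left(-9\right) \left(-7\right) = 63$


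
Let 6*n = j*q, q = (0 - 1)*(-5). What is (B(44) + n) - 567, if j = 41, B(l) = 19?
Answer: -3083/6 ≈ -513.83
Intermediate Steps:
q = 5 (q = -1*(-5) = 5)
n = 205/6 (n = (41*5)/6 = (⅙)*205 = 205/6 ≈ 34.167)
(B(44) + n) - 567 = (19 + 205/6) - 567 = 319/6 - 567 = -3083/6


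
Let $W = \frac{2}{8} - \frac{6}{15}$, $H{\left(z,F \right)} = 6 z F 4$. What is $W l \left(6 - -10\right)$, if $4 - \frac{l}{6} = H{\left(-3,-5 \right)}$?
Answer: $\frac{25632}{5} \approx 5126.4$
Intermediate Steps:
$H{\left(z,F \right)} = 24 F z$ ($H{\left(z,F \right)} = 6 F z 4 = 24 F z$)
$l = -2136$ ($l = 24 - 6 \cdot 24 \left(-5\right) \left(-3\right) = 24 - 2160 = -2136$)
$W = - \frac{3}{20}$ ($W = 2 \cdot \frac{1}{8} - \frac{2}{5} = \frac{1}{4} - \frac{2}{5} = - \frac{3}{20} \approx -0.15$)
$W l \left(6 - -10\right) = \left(- \frac{3}{20}\right) \left(-2136\right) \left(6 - -10\right) = \frac{1602 \left(6 + 10\right)}{5} = \frac{1602}{5} \cdot 16 = \frac{25632}{5}$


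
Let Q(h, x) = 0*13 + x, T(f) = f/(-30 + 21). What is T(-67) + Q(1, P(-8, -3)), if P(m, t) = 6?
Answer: 121/9 ≈ 13.444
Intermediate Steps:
T(f) = -f/9 (T(f) = f/(-9) = f*(-⅑) = -f/9)
Q(h, x) = x (Q(h, x) = 0 + x = x)
T(-67) + Q(1, P(-8, -3)) = -⅑*(-67) + 6 = 67/9 + 6 = 121/9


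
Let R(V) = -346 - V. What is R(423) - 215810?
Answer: -216579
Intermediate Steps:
R(423) - 215810 = (-346 - 1*423) - 215810 = (-346 - 423) - 215810 = -769 - 215810 = -216579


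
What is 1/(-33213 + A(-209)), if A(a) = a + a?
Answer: -1/33631 ≈ -2.9734e-5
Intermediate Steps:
A(a) = 2*a
1/(-33213 + A(-209)) = 1/(-33213 + 2*(-209)) = 1/(-33213 - 418) = 1/(-33631) = -1/33631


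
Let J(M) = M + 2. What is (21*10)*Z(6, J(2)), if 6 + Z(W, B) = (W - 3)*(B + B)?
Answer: 3780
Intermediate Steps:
J(M) = 2 + M
Z(W, B) = -6 + 2*B*(-3 + W) (Z(W, B) = -6 + (W - 3)*(B + B) = -6 + (-3 + W)*(2*B) = -6 + 2*B*(-3 + W))
(21*10)*Z(6, J(2)) = (21*10)*(-6 - 6*(2 + 2) + 2*(2 + 2)*6) = 210*(-6 - 6*4 + 2*4*6) = 210*(-6 - 24 + 48) = 210*18 = 3780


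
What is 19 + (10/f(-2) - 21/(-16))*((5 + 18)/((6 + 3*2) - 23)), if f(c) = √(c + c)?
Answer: 2861/176 + 115*I/11 ≈ 16.256 + 10.455*I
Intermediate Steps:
f(c) = √2*√c (f(c) = √(2*c) = √2*√c)
19 + (10/f(-2) - 21/(-16))*((5 + 18)/((6 + 3*2) - 23)) = 19 + (10/((√2*√(-2))) - 21/(-16))*((5 + 18)/((6 + 3*2) - 23)) = 19 + (10/((√2*(I*√2))) - 21*(-1/16))*(23/((6 + 6) - 23)) = 19 + (10/((2*I)) + 21/16)*(23/(12 - 23)) = 19 + (10*(-I/2) + 21/16)*(23/(-11)) = 19 + (-5*I + 21/16)*(23*(-1/11)) = 19 + (21/16 - 5*I)*(-23/11) = 19 + (-483/176 + 115*I/11) = 2861/176 + 115*I/11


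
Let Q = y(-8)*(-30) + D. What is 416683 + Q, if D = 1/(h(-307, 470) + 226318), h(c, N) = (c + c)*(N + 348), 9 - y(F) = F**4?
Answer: 148809274661/275934 ≈ 5.3929e+5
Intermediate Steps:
y(F) = 9 - F**4
h(c, N) = 2*c*(348 + N) (h(c, N) = (2*c)*(348 + N) = 2*c*(348 + N))
D = -1/275934 (D = 1/(2*(-307)*(348 + 470) + 226318) = 1/(2*(-307)*818 + 226318) = 1/(-502252 + 226318) = 1/(-275934) = -1/275934 ≈ -3.6241e-6)
Q = 33832267739/275934 (Q = (9 - 1*(-8)**4)*(-30) - 1/275934 = (9 - 1*4096)*(-30) - 1/275934 = (9 - 4096)*(-30) - 1/275934 = -4087*(-30) - 1/275934 = 122610 - 1/275934 = 33832267739/275934 ≈ 1.2261e+5)
416683 + Q = 416683 + 33832267739/275934 = 148809274661/275934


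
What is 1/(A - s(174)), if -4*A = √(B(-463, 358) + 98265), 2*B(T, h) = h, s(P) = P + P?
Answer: -1392/459805 + 2*√24611/459805 ≈ -0.0023450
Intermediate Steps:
s(P) = 2*P
B(T, h) = h/2
A = -√24611/2 (A = -√((½)*358 + 98265)/4 = -√(179 + 98265)/4 = -√24611/2 ≈ -78.439)
1/(A - s(174)) = 1/(-√24611/2 - 2*174) = 1/(-√24611/2 - 1*348) = 1/(-√24611/2 - 348) = 1/(-348 - √24611/2)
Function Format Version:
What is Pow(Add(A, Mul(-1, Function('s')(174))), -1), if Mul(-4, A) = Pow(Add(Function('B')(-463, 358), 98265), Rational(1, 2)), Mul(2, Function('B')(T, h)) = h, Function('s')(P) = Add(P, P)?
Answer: Add(Rational(-1392, 459805), Mul(Rational(2, 459805), Pow(24611, Rational(1, 2)))) ≈ -0.0023450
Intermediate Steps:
Function('s')(P) = Mul(2, P)
Function('B')(T, h) = Mul(Rational(1, 2), h)
A = Mul(Rational(-1, 2), Pow(24611, Rational(1, 2))) (A = Mul(Rational(-1, 4), Pow(Add(Mul(Rational(1, 2), 358), 98265), Rational(1, 2))) = Mul(Rational(-1, 4), Pow(Add(179, 98265), Rational(1, 2))) = Mul(Rational(-1, 4), Pow(98444, Rational(1, 2))) = Mul(Rational(-1, 4), Mul(2, Pow(24611, Rational(1, 2)))) = Mul(Rational(-1, 2), Pow(24611, Rational(1, 2))) ≈ -78.439)
Pow(Add(A, Mul(-1, Function('s')(174))), -1) = Pow(Add(Mul(Rational(-1, 2), Pow(24611, Rational(1, 2))), Mul(-1, Mul(2, 174))), -1) = Pow(Add(Mul(Rational(-1, 2), Pow(24611, Rational(1, 2))), Mul(-1, 348)), -1) = Pow(Add(Mul(Rational(-1, 2), Pow(24611, Rational(1, 2))), -348), -1) = Pow(Add(-348, Mul(Rational(-1, 2), Pow(24611, Rational(1, 2)))), -1)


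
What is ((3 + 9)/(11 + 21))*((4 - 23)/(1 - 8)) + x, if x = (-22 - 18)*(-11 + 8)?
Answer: 6777/56 ≈ 121.02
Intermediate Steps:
x = 120 (x = -40*(-3) = 120)
((3 + 9)/(11 + 21))*((4 - 23)/(1 - 8)) + x = ((3 + 9)/(11 + 21))*((4 - 23)/(1 - 8)) + 120 = (12/32)*(-19/(-7)) + 120 = (12*(1/32))*(-19*(-⅐)) + 120 = (3/8)*(19/7) + 120 = 57/56 + 120 = 6777/56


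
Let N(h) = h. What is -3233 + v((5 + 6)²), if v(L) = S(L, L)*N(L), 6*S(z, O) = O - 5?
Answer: -2681/3 ≈ -893.67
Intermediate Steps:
S(z, O) = -⅚ + O/6 (S(z, O) = (O - 5)/6 = (-5 + O)/6 = -⅚ + O/6)
v(L) = L*(-⅚ + L/6) (v(L) = (-⅚ + L/6)*L = L*(-⅚ + L/6))
-3233 + v((5 + 6)²) = -3233 + (5 + 6)²*(-5 + (5 + 6)²)/6 = -3233 + (⅙)*11²*(-5 + 11²) = -3233 + (⅙)*121*(-5 + 121) = -3233 + (⅙)*121*116 = -3233 + 7018/3 = -2681/3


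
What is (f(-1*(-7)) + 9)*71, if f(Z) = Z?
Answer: 1136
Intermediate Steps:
(f(-1*(-7)) + 9)*71 = (-1*(-7) + 9)*71 = (7 + 9)*71 = 16*71 = 1136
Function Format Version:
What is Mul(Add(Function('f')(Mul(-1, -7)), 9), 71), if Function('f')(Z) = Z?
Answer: 1136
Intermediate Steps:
Mul(Add(Function('f')(Mul(-1, -7)), 9), 71) = Mul(Add(Mul(-1, -7), 9), 71) = Mul(Add(7, 9), 71) = Mul(16, 71) = 1136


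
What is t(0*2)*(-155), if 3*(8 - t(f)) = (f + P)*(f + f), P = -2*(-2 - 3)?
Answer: -1240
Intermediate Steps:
P = 10 (P = -2*(-5) = 10)
t(f) = 8 - 2*f*(10 + f)/3 (t(f) = 8 - (f + 10)*(f + f)/3 = 8 - (10 + f)*2*f/3 = 8 - 2*f*(10 + f)/3)
t(0*2)*(-155) = (8 - 0*2 - 2*(0*2)**2/3)*(-155) = (8 - 20/3*0 - 2/3*0**2)*(-155) = (8 + 0 - 2/3*0)*(-155) = (8 + 0 + 0)*(-155) = 8*(-155) = -1240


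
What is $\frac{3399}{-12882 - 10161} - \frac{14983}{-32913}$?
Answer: $\frac{77793994}{252804753} \approx 0.30772$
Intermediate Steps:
$\frac{3399}{-12882 - 10161} - \frac{14983}{-32913} = \frac{3399}{-12882 - 10161} - - \frac{14983}{32913} = \frac{3399}{-23043} + \frac{14983}{32913} = 3399 \left(- \frac{1}{23043}\right) + \frac{14983}{32913} = - \frac{1133}{7681} + \frac{14983}{32913} = \frac{77793994}{252804753}$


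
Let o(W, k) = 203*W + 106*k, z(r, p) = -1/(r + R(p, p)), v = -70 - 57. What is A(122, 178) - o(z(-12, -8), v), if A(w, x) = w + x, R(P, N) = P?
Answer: 275037/20 ≈ 13752.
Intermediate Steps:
v = -127
z(r, p) = -1/(p + r) (z(r, p) = -1/(r + p) = -1/(p + r))
o(W, k) = 106*k + 203*W
A(122, 178) - o(z(-12, -8), v) = (122 + 178) - (106*(-127) + 203*(-1/(-8 - 12))) = 300 - (-13462 + 203*(-1/(-20))) = 300 - (-13462 + 203*(-1*(-1/20))) = 300 - (-13462 + 203*(1/20)) = 300 - (-13462 + 203/20) = 300 - 1*(-269037/20) = 300 + 269037/20 = 275037/20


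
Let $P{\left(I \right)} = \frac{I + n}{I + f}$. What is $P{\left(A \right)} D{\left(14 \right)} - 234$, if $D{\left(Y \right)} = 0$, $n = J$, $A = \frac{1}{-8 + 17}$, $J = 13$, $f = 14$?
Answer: $-234$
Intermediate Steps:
$A = \frac{1}{9} \approx 0.11111$
$n = 13$
$P{\left(I \right)} = \frac{13 + I}{14 + I}$ ($P{\left(I \right)} = \frac{I + 13}{I + 14} = \frac{13 + I}{14 + I}$)
$P{\left(A \right)} D{\left(14 \right)} - 234 = \frac{13 + \frac{1}{9}}{14 + \frac{1}{9}} \cdot 0 - 234 = \frac{1}{\frac{127}{9}} \cdot \frac{118}{9} \cdot 0 - 234 = \frac{9}{127} \cdot \frac{118}{9} \cdot 0 - 234 = \frac{118}{127} \cdot 0 - 234 = 0 - 234 = -234$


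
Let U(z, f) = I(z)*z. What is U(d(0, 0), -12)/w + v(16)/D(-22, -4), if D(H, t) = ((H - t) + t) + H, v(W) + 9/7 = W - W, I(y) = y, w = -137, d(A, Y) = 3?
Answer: -1539/42196 ≈ -0.036473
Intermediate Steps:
v(W) = -9/7 (v(W) = -9/7 + (W - W) = -9/7 + 0 = -9/7)
U(z, f) = z² (U(z, f) = z*z = z²)
D(H, t) = 2*H (D(H, t) = H + H = 2*H)
U(d(0, 0), -12)/w + v(16)/D(-22, -4) = 3²/(-137) - 9/(7*(2*(-22))) = 9*(-1/137) - 9/7/(-44) = -9/137 - 9/7*(-1/44) = -9/137 + 9/308 = -1539/42196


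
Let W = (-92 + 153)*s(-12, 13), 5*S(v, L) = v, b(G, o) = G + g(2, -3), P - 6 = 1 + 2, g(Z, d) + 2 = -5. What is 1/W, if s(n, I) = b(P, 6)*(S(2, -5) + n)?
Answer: -5/7076 ≈ -0.00070661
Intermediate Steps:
g(Z, d) = -7 (g(Z, d) = -2 - 5 = -7)
P = 9 (P = 6 + (1 + 2) = 6 + 3 = 9)
b(G, o) = -7 + G (b(G, o) = G - 7 = -7 + G)
S(v, L) = v/5
s(n, I) = 4/5 + 2*n (s(n, I) = (-7 + 9)*((1/5)*2 + n) = 2*(2/5 + n) = 4/5 + 2*n)
W = -7076/5 (W = (-92 + 153)*(4/5 + 2*(-12)) = 61*(4/5 - 24) = 61*(-116/5) = -7076/5 ≈ -1415.2)
1/W = 1/(-7076/5) = -5/7076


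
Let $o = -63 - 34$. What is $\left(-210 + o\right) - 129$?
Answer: $-436$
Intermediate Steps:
$o = -97$ ($o = -63 - 34 = -97$)
$\left(-210 + o\right) - 129 = \left(-210 - 97\right) - 129 = -307 - 129 = -436$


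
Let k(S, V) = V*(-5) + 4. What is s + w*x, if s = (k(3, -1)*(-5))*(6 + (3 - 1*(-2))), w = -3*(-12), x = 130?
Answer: 4185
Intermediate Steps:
k(S, V) = 4 - 5*V (k(S, V) = -5*V + 4 = 4 - 5*V)
w = 36
s = -495 (s = ((4 - 5*(-1))*(-5))*(6 + (3 - 1*(-2))) = ((4 + 5)*(-5))*(6 + (3 + 2)) = (9*(-5))*(6 + 5) = -45*11 = -495)
s + w*x = -495 + 36*130 = -495 + 4680 = 4185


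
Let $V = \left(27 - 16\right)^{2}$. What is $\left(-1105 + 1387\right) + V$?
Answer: $403$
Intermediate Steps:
$V = 121$ ($V = 11^{2} = 121$)
$\left(-1105 + 1387\right) + V = \left(-1105 + 1387\right) + 121 = 282 + 121 = 403$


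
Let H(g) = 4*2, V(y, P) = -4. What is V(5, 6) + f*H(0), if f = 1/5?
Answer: -12/5 ≈ -2.4000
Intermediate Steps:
H(g) = 8
f = ⅕ ≈ 0.20000
V(5, 6) + f*H(0) = -4 + (⅕)*8 = -4 + 8/5 = -12/5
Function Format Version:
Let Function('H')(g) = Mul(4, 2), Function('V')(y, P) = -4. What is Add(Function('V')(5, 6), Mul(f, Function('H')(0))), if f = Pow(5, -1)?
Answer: Rational(-12, 5) ≈ -2.4000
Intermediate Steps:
Function('H')(g) = 8
f = Rational(1, 5) ≈ 0.20000
Add(Function('V')(5, 6), Mul(f, Function('H')(0))) = Add(-4, Mul(Rational(1, 5), 8)) = Add(-4, Rational(8, 5)) = Rational(-12, 5)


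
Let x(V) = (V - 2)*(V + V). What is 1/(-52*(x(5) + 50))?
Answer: -1/4160 ≈ -0.00024038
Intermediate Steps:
x(V) = 2*V*(-2 + V) (x(V) = (-2 + V)*(2*V) = 2*V*(-2 + V))
1/(-52*(x(5) + 50)) = 1/(-52*(2*5*(-2 + 5) + 50)) = 1/(-52*(2*5*3 + 50)) = 1/(-52*(30 + 50)) = 1/(-52*80) = 1/(-4160) = -1/4160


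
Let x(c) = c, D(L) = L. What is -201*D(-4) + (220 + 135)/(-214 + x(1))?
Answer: 2407/3 ≈ 802.33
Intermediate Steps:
-201*D(-4) + (220 + 135)/(-214 + x(1)) = -201*(-4) + (220 + 135)/(-214 + 1) = 804 + 355/(-213) = 804 + 355*(-1/213) = 804 - 5/3 = 2407/3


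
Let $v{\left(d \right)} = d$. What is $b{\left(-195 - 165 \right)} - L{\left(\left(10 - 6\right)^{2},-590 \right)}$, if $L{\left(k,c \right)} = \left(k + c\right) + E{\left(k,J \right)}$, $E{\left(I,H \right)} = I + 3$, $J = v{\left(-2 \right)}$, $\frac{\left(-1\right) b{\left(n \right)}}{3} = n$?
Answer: $1635$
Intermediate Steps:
$b{\left(n \right)} = - 3 n$
$J = -2$
$E{\left(I,H \right)} = 3 + I$
$L{\left(k,c \right)} = 3 + c + 2 k$ ($L{\left(k,c \right)} = \left(k + c\right) + \left(3 + k\right) = \left(c + k\right) + \left(3 + k\right) = 3 + c + 2 k$)
$b{\left(-195 - 165 \right)} - L{\left(\left(10 - 6\right)^{2},-590 \right)} = - 3 \left(-195 - 165\right) - \left(3 - 590 + 2 \left(10 - 6\right)^{2}\right) = - 3 \left(-195 - 165\right) - \left(3 - 590 + 2 \cdot 4^{2}\right) = \left(-3\right) \left(-360\right) - \left(3 - 590 + 2 \cdot 16\right) = 1080 - \left(3 - 590 + 32\right) = 1080 - -555 = 1080 + 555 = 1635$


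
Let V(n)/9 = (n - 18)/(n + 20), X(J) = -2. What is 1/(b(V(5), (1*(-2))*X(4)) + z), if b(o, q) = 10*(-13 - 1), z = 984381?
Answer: 1/984241 ≈ 1.0160e-6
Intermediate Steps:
V(n) = 9*(-18 + n)/(20 + n) (V(n) = 9*((n - 18)/(n + 20)) = 9*((-18 + n)/(20 + n)) = 9*(-18 + n)/(20 + n))
b(o, q) = -140 (b(o, q) = 10*(-14) = -140)
1/(b(V(5), (1*(-2))*X(4)) + z) = 1/(-140 + 984381) = 1/984241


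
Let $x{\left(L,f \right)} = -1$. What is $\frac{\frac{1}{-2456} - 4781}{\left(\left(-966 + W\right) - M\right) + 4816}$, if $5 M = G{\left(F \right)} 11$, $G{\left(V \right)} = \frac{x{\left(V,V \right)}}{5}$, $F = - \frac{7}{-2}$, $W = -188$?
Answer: $- \frac{293553425}{224873816} \approx -1.3054$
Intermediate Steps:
$F = \frac{7}{2}$ ($F = \left(-7\right) \left(- \frac{1}{2}\right) = \frac{7}{2} \approx 3.5$)
$G{\left(V \right)} = - \frac{1}{5}$
$M = - \frac{11}{25}$ ($M = \frac{\left(- \frac{1}{5}\right) 11}{5} = \frac{1}{5} \left(- \frac{11}{5}\right) = - \frac{11}{25} \approx -0.44$)
$\frac{\frac{1}{-2456} - 4781}{\left(\left(-966 + W\right) - M\right) + 4816} = \frac{\frac{1}{-2456} - 4781}{\left(\left(-966 - 188\right) - - \frac{11}{25}\right) + 4816} = \frac{- \frac{1}{2456} - 4781}{\left(-1154 + \frac{11}{25}\right) + 4816} = - \frac{11742137}{2456 \left(- \frac{28839}{25} + 4816\right)} = - \frac{11742137}{2456 \cdot \frac{91561}{25}} = \left(- \frac{11742137}{2456}\right) \frac{25}{91561} = - \frac{293553425}{224873816}$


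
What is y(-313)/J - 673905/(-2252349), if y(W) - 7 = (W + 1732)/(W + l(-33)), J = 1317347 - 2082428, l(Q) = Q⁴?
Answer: 67919022084606985/227008288048258728 ≈ 0.29919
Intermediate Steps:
J = -765081
y(W) = 7 + (1732 + W)/(1185921 + W) (y(W) = 7 + (W + 1732)/(W + (-33)⁴) = 7 + (1732 + W)/(W + 1185921) = 7 + (1732 + W)/(1185921 + W))
y(-313)/J - 673905/(-2252349) = ((8303179 + 8*(-313))/(1185921 - 313))/(-765081) - 673905/(-2252349) = ((8303179 - 2504)/1185608)*(-1/765081) - 673905*(-1/2252349) = ((1/1185608)*8300675)*(-1/765081) + 224635/750783 = (8300675/1185608)*(-1/765081) + 224635/750783 = -8300675/907086154248 + 224635/750783 = 67919022084606985/227008288048258728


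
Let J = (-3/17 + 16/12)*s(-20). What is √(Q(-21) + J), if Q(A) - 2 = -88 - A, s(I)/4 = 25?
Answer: √131835/51 ≈ 7.1194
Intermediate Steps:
s(I) = 100 (s(I) = 4*25 = 100)
Q(A) = -86 - A (Q(A) = 2 + (-88 - A) = -86 - A)
J = 5900/51 (J = (-3/17 + 16/12)*100 = (-3*1/17 + 16*(1/12))*100 = (-3/17 + 4/3)*100 = (59/51)*100 = 5900/51 ≈ 115.69)
√(Q(-21) + J) = √((-86 - 1*(-21)) + 5900/51) = √((-86 + 21) + 5900/51) = √(-65 + 5900/51) = √(2585/51) = √131835/51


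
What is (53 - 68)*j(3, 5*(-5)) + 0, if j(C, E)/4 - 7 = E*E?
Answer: -37920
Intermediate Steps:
j(C, E) = 28 + 4*E**2 (j(C, E) = 28 + 4*(E*E) = 28 + 4*E**2)
(53 - 68)*j(3, 5*(-5)) + 0 = (53 - 68)*(28 + 4*(5*(-5))**2) + 0 = -15*(28 + 4*(-25)**2) + 0 = -15*(28 + 4*625) + 0 = -15*(28 + 2500) + 0 = -15*2528 + 0 = -37920 + 0 = -37920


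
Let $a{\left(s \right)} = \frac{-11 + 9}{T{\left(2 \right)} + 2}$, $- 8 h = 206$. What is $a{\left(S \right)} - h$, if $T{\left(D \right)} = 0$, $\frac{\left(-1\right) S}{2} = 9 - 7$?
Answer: $\frac{99}{4} \approx 24.75$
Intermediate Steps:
$S = -4$ ($S = - 2 \left(9 - 7\right) = \left(-2\right) 2 = -4$)
$h = - \frac{103}{4}$ ($h = \left(- \frac{1}{8}\right) 206 = - \frac{103}{4} \approx -25.75$)
$a{\left(s \right)} = -1$ ($a{\left(s \right)} = \frac{-11 + 9}{0 + 2} = - \frac{2}{2} = \left(-2\right) \frac{1}{2} = -1$)
$a{\left(S \right)} - h = -1 - - \frac{103}{4} = -1 + \frac{103}{4} = \frac{99}{4}$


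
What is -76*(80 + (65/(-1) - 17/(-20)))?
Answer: -6023/5 ≈ -1204.6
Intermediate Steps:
-76*(80 + (65/(-1) - 17/(-20))) = -76*(80 + (65*(-1) - 17*(-1/20))) = -76*(80 + (-65 + 17/20)) = -76*(80 - 1283/20) = -76*317/20 = -6023/5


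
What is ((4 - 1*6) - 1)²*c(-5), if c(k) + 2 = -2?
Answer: -36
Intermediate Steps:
c(k) = -4 (c(k) = -2 - 2 = -4)
((4 - 1*6) - 1)²*c(-5) = ((4 - 1*6) - 1)²*(-4) = ((4 - 6) - 1)²*(-4) = (-2 - 1)²*(-4) = (-3)²*(-4) = 9*(-4) = -36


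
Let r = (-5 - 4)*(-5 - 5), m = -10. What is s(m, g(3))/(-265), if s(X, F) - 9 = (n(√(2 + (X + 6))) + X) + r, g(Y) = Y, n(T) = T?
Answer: -89/265 - I*√2/265 ≈ -0.33585 - 0.0053367*I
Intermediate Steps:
r = 90 (r = -9*(-10) = 90)
s(X, F) = 99 + X + √(8 + X) (s(X, F) = 9 + ((√(2 + (X + 6)) + X) + 90) = 9 + ((√(2 + (6 + X)) + X) + 90) = 9 + ((√(8 + X) + X) + 90) = 9 + ((X + √(8 + X)) + 90) = 9 + (90 + X + √(8 + X)) = 99 + X + √(8 + X))
s(m, g(3))/(-265) = (99 - 10 + √(8 - 10))/(-265) = (99 - 10 + √(-2))*(-1/265) = (99 - 10 + I*√2)*(-1/265) = (89 + I*√2)*(-1/265) = -89/265 - I*√2/265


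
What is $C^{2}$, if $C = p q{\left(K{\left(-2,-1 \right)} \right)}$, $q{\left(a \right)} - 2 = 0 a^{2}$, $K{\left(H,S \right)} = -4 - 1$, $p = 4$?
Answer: $64$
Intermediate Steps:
$K{\left(H,S \right)} = -5$ ($K{\left(H,S \right)} = -4 - 1 = -5$)
$q{\left(a \right)} = 2$ ($q{\left(a \right)} = 2 + 0 a^{2} = 2 + 0 = 2$)
$C = 8$ ($C = 4 \cdot 2 = 8$)
$C^{2} = 8^{2} = 64$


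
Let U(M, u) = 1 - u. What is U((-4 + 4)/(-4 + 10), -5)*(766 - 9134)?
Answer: -50208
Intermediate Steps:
U((-4 + 4)/(-4 + 10), -5)*(766 - 9134) = (1 - 1*(-5))*(766 - 9134) = (1 + 5)*(-8368) = 6*(-8368) = -50208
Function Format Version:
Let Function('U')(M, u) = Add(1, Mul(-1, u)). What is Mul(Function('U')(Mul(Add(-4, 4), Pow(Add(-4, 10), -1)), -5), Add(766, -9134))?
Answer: -50208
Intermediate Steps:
Mul(Function('U')(Mul(Add(-4, 4), Pow(Add(-4, 10), -1)), -5), Add(766, -9134)) = Mul(Add(1, Mul(-1, -5)), Add(766, -9134)) = Mul(Add(1, 5), -8368) = Mul(6, -8368) = -50208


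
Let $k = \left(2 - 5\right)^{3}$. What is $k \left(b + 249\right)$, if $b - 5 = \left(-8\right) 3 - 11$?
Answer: $-5913$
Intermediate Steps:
$b = -30$ ($b = 5 - 35 = -30$)
$k = -27$ ($k = \left(-3\right)^{3} = -27$)
$k \left(b + 249\right) = - 27 \left(-30 + 249\right) = \left(-27\right) 219 = -5913$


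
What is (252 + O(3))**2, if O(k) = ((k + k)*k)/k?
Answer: 66564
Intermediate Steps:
O(k) = 2*k (O(k) = ((2*k)*k)/k = (2*k**2)/k = 2*k)
(252 + O(3))**2 = (252 + 2*3)**2 = (252 + 6)**2 = 258**2 = 66564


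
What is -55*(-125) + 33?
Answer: 6908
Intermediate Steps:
-55*(-125) + 33 = 6875 + 33 = 6908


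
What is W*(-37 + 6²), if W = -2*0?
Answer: 0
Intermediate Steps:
W = 0
W*(-37 + 6²) = 0*(-37 + 6²) = 0*(-37 + 36) = 0*(-1) = 0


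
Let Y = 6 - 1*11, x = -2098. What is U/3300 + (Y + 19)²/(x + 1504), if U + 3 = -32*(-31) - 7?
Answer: -481/14850 ≈ -0.032391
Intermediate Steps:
U = 982 (U = -3 + (-32*(-31) - 7) = -3 + (992 - 7) = -3 + 985 = 982)
Y = -5 (Y = 6 - 11 = -5)
U/3300 + (Y + 19)²/(x + 1504) = 982/3300 + (-5 + 19)²/(-2098 + 1504) = 982*(1/3300) + 14²/(-594) = 491/1650 + 196*(-1/594) = 491/1650 - 98/297 = -481/14850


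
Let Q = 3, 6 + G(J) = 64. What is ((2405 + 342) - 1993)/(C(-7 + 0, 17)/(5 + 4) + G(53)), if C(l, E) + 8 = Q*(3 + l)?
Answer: 3393/251 ≈ 13.518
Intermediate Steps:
G(J) = 58 (G(J) = -6 + 64 = 58)
C(l, E) = 1 + 3*l (C(l, E) = -8 + 3*(3 + l) = -8 + (9 + 3*l) = 1 + 3*l)
((2405 + 342) - 1993)/(C(-7 + 0, 17)/(5 + 4) + G(53)) = ((2405 + 342) - 1993)/((1 + 3*(-7 + 0))/(5 + 4) + 58) = (2747 - 1993)/((1 + 3*(-7))/9 + 58) = 754/((1 - 21)*(⅑) + 58) = 754/(-20*⅑ + 58) = 754/(-20/9 + 58) = 754/(502/9) = 754*(9/502) = 3393/251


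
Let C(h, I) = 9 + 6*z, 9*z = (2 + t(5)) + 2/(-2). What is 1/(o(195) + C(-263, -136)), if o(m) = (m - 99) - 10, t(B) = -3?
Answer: 3/281 ≈ 0.010676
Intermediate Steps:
o(m) = -109 + m (o(m) = (-99 + m) - 10 = -109 + m)
z = -2/9 (z = ((2 - 3) + 2/(-2))/9 = (-1 + 2*(-1/2))/9 = (-1 - 1)/9 = (1/9)*(-2) = -2/9 ≈ -0.22222)
C(h, I) = 23/3 (C(h, I) = 9 + 6*(-2/9) = 9 - 4/3 = 23/3)
1/(o(195) + C(-263, -136)) = 1/((-109 + 195) + 23/3) = 1/(86 + 23/3) = 1/(281/3) = 3/281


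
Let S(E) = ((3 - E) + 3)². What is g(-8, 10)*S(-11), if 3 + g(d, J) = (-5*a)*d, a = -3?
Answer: -35547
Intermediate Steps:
g(d, J) = -3 + 15*d (g(d, J) = -3 + (-5*(-3))*d = -3 + 15*d)
S(E) = (6 - E)²
g(-8, 10)*S(-11) = (-3 + 15*(-8))*(-6 - 11)² = (-3 - 120)*(-17)² = -123*289 = -35547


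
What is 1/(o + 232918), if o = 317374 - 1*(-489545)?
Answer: 1/1039837 ≈ 9.6169e-7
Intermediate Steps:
o = 806919 (o = 317374 + 489545 = 806919)
1/(o + 232918) = 1/(806919 + 232918) = 1/1039837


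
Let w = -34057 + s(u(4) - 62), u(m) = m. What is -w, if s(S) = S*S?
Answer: 30693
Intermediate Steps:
s(S) = S²
w = -30693 (w = -34057 + (4 - 62)² = -34057 + (-58)² = -34057 + 3364 = -30693)
-w = -1*(-30693) = 30693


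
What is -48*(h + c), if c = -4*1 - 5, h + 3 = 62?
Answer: -2400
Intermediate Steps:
h = 59 (h = -3 + 62 = 59)
c = -9 (c = -4 - 5 = -9)
-48*(h + c) = -48*(59 - 9) = -48*50 = -2400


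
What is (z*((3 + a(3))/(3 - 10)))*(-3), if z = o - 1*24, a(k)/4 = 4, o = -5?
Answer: -1653/7 ≈ -236.14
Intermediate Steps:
a(k) = 16 (a(k) = 4*4 = 16)
z = -29 (z = -5 - 1*24 = -5 - 24 = -29)
(z*((3 + a(3))/(3 - 10)))*(-3) = -29*(3 + 16)/(3 - 10)*(-3) = -551/(-7)*(-3) = -551*(-1)/7*(-3) = -29*(-19/7)*(-3) = (551/7)*(-3) = -1653/7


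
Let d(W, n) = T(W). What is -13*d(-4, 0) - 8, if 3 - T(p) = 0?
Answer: -47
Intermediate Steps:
T(p) = 3 (T(p) = 3 - 1*0 = 3 + 0 = 3)
d(W, n) = 3
-13*d(-4, 0) - 8 = -13*3 - 8 = -39 - 8 = -47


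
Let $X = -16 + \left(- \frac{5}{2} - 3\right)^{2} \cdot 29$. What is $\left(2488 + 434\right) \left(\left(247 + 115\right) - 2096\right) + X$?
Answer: $- \frac{20263547}{4} \approx -5.0659 \cdot 10^{6}$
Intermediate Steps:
$X = \frac{3445}{4}$ ($X = -16 + \left(\left(-5\right) \frac{1}{2} - 3\right)^{2} \cdot 29 = -16 + \left(- \frac{5}{2} - 3\right)^{2} \cdot 29 = -16 + \left(- \frac{11}{2}\right)^{2} \cdot 29 = -16 + \frac{121}{4} \cdot 29 = -16 + \frac{3509}{4} = \frac{3445}{4} \approx 861.25$)
$\left(2488 + 434\right) \left(\left(247 + 115\right) - 2096\right) + X = \left(2488 + 434\right) \left(\left(247 + 115\right) - 2096\right) + \frac{3445}{4} = 2922 \left(362 - 2096\right) + \frac{3445}{4} = 2922 \left(-1734\right) + \frac{3445}{4} = -5066748 + \frac{3445}{4} = - \frac{20263547}{4}$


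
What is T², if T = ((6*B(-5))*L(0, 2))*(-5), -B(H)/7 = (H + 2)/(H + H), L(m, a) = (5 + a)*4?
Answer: 3111696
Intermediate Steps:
L(m, a) = 20 + 4*a
B(H) = -7*(2 + H)/(2*H) (B(H) = -7*(H + 2)/(H + H) = -7*(2 + H)/(2*H))
T = 1764 (T = ((6*(-7/2 - 7/(-5)))*(20 + 4*2))*(-5) = ((6*(-7/2 - 7*(-⅕)))*(20 + 8))*(-5) = ((6*(-7/2 + 7/5))*28)*(-5) = ((6*(-21/10))*28)*(-5) = -63/5*28*(-5) = -1764/5*(-5) = 1764)
T² = 1764² = 3111696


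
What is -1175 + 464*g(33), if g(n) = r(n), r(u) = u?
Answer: 14137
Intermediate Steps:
g(n) = n
-1175 + 464*g(33) = -1175 + 464*33 = -1175 + 15312 = 14137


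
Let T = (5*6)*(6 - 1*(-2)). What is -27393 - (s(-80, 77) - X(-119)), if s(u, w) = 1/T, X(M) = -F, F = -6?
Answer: -6572881/240 ≈ -27387.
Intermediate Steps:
X(M) = 6 (X(M) = -1*(-6) = 6)
T = 240 (T = 30*(6 + 2) = 30*8 = 240)
s(u, w) = 1/240
-27393 - (s(-80, 77) - X(-119)) = -27393 - (1/240 - 1*6) = -27393 - (1/240 - 6) = -27393 - 1*(-1439/240) = -27393 + 1439/240 = -6572881/240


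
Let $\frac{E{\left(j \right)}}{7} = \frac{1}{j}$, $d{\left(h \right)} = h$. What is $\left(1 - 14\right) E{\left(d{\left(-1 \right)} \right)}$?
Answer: $91$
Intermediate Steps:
$E{\left(j \right)} = \frac{7}{j}$
$\left(1 - 14\right) E{\left(d{\left(-1 \right)} \right)} = \left(1 - 14\right) \frac{7}{-1} = - 13 \cdot 7 \left(-1\right) = \left(-13\right) \left(-7\right) = 91$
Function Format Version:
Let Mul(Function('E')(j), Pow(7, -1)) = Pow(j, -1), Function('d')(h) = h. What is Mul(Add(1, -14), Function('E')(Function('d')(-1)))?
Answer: 91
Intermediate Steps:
Function('E')(j) = Mul(7, Pow(j, -1))
Mul(Add(1, -14), Function('E')(Function('d')(-1))) = Mul(Add(1, -14), Mul(7, Pow(-1, -1))) = Mul(-13, Mul(7, -1)) = Mul(-13, -7) = 91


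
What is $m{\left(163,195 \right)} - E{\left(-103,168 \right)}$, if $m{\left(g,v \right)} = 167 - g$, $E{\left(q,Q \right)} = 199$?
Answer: $-195$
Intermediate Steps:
$m{\left(163,195 \right)} - E{\left(-103,168 \right)} = \left(167 - 163\right) - 199 = 4 - 199 = -195$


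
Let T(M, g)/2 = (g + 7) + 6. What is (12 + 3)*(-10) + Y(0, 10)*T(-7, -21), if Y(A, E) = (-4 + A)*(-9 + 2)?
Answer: -598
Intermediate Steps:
Y(A, E) = 28 - 7*A (Y(A, E) = (-4 + A)*(-7) = 28 - 7*A)
T(M, g) = 26 + 2*g (T(M, g) = 2*((g + 7) + 6) = 2*((7 + g) + 6) = 2*(13 + g) = 26 + 2*g)
(12 + 3)*(-10) + Y(0, 10)*T(-7, -21) = (12 + 3)*(-10) + (28 - 7*0)*(26 + 2*(-21)) = 15*(-10) + (28 + 0)*(26 - 42) = -150 + 28*(-16) = -150 - 448 = -598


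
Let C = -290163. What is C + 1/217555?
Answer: -63126411464/217555 ≈ -2.9016e+5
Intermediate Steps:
C + 1/217555 = -290163 + 1/217555 = -63126411464/217555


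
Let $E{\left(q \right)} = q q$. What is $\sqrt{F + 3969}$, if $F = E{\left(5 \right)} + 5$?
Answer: $\sqrt{3999} \approx 63.238$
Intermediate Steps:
$E{\left(q \right)} = q^{2}$
$F = 30$ ($F = 5^{2} + 5 = 25 + 5 = 30$)
$\sqrt{F + 3969} = \sqrt{30 + 3969} = \sqrt{3999}$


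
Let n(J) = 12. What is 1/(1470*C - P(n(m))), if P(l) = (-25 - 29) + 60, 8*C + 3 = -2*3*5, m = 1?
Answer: -4/24279 ≈ -0.00016475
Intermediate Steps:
C = -33/8 (C = -3/8 + (-2*3*5)/8 = -3/8 + (-6*5)/8 = -3/8 + (1/8)*(-30) = -3/8 - 15/4 = -33/8 ≈ -4.1250)
P(l) = 6 (P(l) = -54 + 60 = 6)
1/(1470*C - P(n(m))) = 1/(1470*(-33/8) - 1*6) = 1/(-24255/4 - 6) = 1/(-24279/4) = -4/24279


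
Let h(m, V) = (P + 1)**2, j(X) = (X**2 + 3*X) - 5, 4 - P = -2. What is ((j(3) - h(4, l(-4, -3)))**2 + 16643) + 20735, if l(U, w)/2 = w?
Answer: 38674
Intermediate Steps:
P = 6 (P = 4 - 1*(-2) = 4 + 2 = 6)
l(U, w) = 2*w
j(X) = -5 + X**2 + 3*X
h(m, V) = 49 (h(m, V) = (6 + 1)**2 = 7**2 = 49)
((j(3) - h(4, l(-4, -3)))**2 + 16643) + 20735 = (((-5 + 3**2 + 3*3) - 1*49)**2 + 16643) + 20735 = (((-5 + 9 + 9) - 49)**2 + 16643) + 20735 = ((13 - 49)**2 + 16643) + 20735 = ((-36)**2 + 16643) + 20735 = (1296 + 16643) + 20735 = 17939 + 20735 = 38674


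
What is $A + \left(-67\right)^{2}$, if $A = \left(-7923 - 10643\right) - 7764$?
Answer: $-21841$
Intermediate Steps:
$A = -26330$ ($A = -18566 - 7764 = -26330$)
$A + \left(-67\right)^{2} = -26330 + \left(-67\right)^{2} = -26330 + 4489 = -21841$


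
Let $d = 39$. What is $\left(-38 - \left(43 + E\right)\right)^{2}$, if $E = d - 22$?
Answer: $9604$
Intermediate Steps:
$E = 17$ ($E = 39 - 22 = 17$)
$\left(-38 - \left(43 + E\right)\right)^{2} = \left(-38 - 60\right)^{2} = \left(-98\right)^{2} = 9604$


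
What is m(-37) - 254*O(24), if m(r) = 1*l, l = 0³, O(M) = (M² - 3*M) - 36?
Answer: -118872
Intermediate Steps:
O(M) = -36 + M² - 3*M
l = 0
m(r) = 0 (m(r) = 1*0 = 0)
m(-37) - 254*O(24) = 0 - 254*(-36 + 24² - 3*24) = 0 - 254*(-36 + 576 - 72) = 0 - 254*468 = 0 - 118872 = -118872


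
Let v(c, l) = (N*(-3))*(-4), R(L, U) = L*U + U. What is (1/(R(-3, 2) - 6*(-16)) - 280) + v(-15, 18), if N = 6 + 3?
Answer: -15823/92 ≈ -171.99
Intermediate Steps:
R(L, U) = U + L*U
N = 9
v(c, l) = 108 (v(c, l) = (9*(-3))*(-4) = -27*(-4) = 108)
(1/(R(-3, 2) - 6*(-16)) - 280) + v(-15, 18) = (1/(2*(1 - 3) - 6*(-16)) - 280) + 108 = (1/(2*(-2) + 96) - 280) + 108 = (1/(-4 + 96) - 280) + 108 = (1/92 - 280) + 108 = -25759/92 + 108 = -15823/92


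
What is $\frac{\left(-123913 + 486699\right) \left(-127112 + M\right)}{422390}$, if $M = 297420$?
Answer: $\frac{30892679044}{211195} \approx 1.4628 \cdot 10^{5}$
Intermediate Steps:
$\frac{\left(-123913 + 486699\right) \left(-127112 + M\right)}{422390} = \frac{\left(-123913 + 486699\right) \left(-127112 + 297420\right)}{422390} = 362786 \cdot 170308 \cdot \frac{1}{422390} = 61785358088 \cdot \frac{1}{422390} = \frac{30892679044}{211195}$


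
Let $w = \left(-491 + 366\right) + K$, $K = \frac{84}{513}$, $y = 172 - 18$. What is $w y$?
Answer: $- \frac{3287438}{171} \approx -19225.0$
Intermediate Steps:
$y = 154$
$K = \frac{28}{171}$ ($K = 84 \cdot \frac{1}{513} = \frac{28}{171} \approx 0.16374$)
$w = - \frac{21347}{171}$ ($w = \left(-491 + 366\right) + \frac{28}{171} = -125 + \frac{28}{171} = - \frac{21347}{171} \approx -124.84$)
$w y = \left(- \frac{21347}{171}\right) 154 = - \frac{3287438}{171}$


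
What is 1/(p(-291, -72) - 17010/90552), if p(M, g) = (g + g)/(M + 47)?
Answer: 131516/52911 ≈ 2.4856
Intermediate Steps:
p(M, g) = 2*g/(47 + M) (p(M, g) = (2*g)/(47 + M) = 2*g/(47 + M))
1/(p(-291, -72) - 17010/90552) = 1/(2*(-72)/(47 - 291) - 17010/90552) = 1/(2*(-72)/(-244) - 17010*1/90552) = 1/(2*(-72)*(-1/244) - 405/2156) = 1/(36/61 - 405/2156) = 1/(52911/131516) = 131516/52911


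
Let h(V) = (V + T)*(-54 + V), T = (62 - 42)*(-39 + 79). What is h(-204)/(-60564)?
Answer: 12814/5047 ≈ 2.5389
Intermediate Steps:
T = 800 (T = 20*40 = 800)
h(V) = (-54 + V)*(800 + V) (h(V) = (V + 800)*(-54 + V) = (800 + V)*(-54 + V) = (-54 + V)*(800 + V))
h(-204)/(-60564) = (-43200 + (-204)² + 746*(-204))/(-60564) = (-43200 + 41616 - 152184)*(-1/60564) = -153768*(-1/60564) = 12814/5047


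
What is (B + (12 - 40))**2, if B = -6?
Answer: 1156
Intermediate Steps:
(B + (12 - 40))**2 = (-6 + (12 - 40))**2 = (-6 - 28)**2 = (-34)**2 = 1156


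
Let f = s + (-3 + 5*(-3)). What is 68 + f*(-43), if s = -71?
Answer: 3895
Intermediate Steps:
f = -89 (f = -71 + (-3 + 5*(-3)) = -71 + (-3 - 15) = -71 - 18 = -89)
68 + f*(-43) = 68 - 89*(-43) = 68 + 3827 = 3895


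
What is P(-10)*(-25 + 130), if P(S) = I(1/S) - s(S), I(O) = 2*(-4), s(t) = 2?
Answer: -1050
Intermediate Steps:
I(O) = -8
P(S) = -10 (P(S) = -8 - 1*2 = -8 - 2 = -10)
P(-10)*(-25 + 130) = -10*(-25 + 130) = -10*105 = -1050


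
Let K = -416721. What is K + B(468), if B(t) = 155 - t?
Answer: -417034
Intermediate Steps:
K + B(468) = -416721 + (155 - 1*468) = -416721 + (155 - 468) = -416721 - 313 = -417034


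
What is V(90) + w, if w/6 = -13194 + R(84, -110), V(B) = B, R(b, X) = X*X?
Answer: -6474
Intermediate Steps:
R(b, X) = X**2
w = -6564 (w = 6*(-13194 + (-110)**2) = 6*(-13194 + 12100) = 6*(-1094) = -6564)
V(90) + w = 90 - 6564 = -6474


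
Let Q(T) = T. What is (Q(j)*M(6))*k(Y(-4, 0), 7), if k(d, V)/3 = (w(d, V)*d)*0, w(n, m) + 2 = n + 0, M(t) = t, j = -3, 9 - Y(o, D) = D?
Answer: 0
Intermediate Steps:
Y(o, D) = 9 - D
w(n, m) = -2 + n (w(n, m) = -2 + (n + 0) = -2 + n)
k(d, V) = 0 (k(d, V) = 3*(((-2 + d)*d)*0) = 3*((d*(-2 + d))*0) = 3*0 = 0)
(Q(j)*M(6))*k(Y(-4, 0), 7) = -3*6*0 = -18*0 = 0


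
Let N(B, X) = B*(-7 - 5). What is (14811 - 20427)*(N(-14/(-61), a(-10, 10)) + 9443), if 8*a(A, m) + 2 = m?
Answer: -3234001680/61 ≈ -5.3016e+7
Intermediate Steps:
a(A, m) = -1/4 + m/8
N(B, X) = -12*B (N(B, X) = B*(-12) = -12*B)
(14811 - 20427)*(N(-14/(-61), a(-10, 10)) + 9443) = (14811 - 20427)*(-(-168)/(-61) + 9443) = -5616*(-(-168)*(-1)/61 + 9443) = -5616*(-12*14/61 + 9443) = -5616*(-168/61 + 9443) = -5616*575855/61 = -3234001680/61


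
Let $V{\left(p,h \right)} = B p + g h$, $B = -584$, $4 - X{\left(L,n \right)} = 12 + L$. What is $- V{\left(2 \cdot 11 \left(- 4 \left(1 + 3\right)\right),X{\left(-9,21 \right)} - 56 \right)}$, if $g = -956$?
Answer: $-258148$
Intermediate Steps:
$X{\left(L,n \right)} = -8 - L$ ($X{\left(L,n \right)} = 4 - \left(12 + L\right) = -8 - L$)
$V{\left(p,h \right)} = - 956 h - 584 p$ ($V{\left(p,h \right)} = - 584 p - 956 h = - 956 h - 584 p$)
$- V{\left(2 \cdot 11 \left(- 4 \left(1 + 3\right)\right),X{\left(-9,21 \right)} - 56 \right)} = - (- 956 \left(\left(-8 - -9\right) - 56\right) - 584 \cdot 2 \cdot 11 \left(- 4 \left(1 + 3\right)\right)) = - (- 956 \left(\left(-8 + 9\right) - 56\right) - 584 \cdot 22 \left(\left(-4\right) 4\right)) = - (- 956 \left(1 - 56\right) - 584 \cdot 22 \left(-16\right)) = - (\left(-956\right) \left(-55\right) - -205568) = - (52580 + 205568) = \left(-1\right) 258148 = -258148$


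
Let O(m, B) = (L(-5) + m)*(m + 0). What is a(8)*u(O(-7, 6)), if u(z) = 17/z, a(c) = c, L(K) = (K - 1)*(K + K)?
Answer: -136/371 ≈ -0.36658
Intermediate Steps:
L(K) = 2*K*(-1 + K) (L(K) = (-1 + K)*(2*K) = 2*K*(-1 + K))
O(m, B) = m*(60 + m) (O(m, B) = (2*(-5)*(-1 - 5) + m)*(m + 0) = (2*(-5)*(-6) + m)*m = (60 + m)*m = m*(60 + m))
a(8)*u(O(-7, 6)) = 8*(17/((-7*(60 - 7)))) = 8*(17/((-7*53))) = 8*(17/(-371)) = 8*(17*(-1/371)) = 8*(-17/371) = -136/371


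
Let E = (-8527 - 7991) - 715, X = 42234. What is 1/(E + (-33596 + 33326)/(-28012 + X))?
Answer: -7111/122543998 ≈ -5.8028e-5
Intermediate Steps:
E = -17233 (E = -16518 - 715 = -17233)
1/(E + (-33596 + 33326)/(-28012 + X)) = 1/(-17233 + (-33596 + 33326)/(-28012 + 42234)) = 1/(-17233 - 270/14222) = 1/(-17233 - 270*1/14222) = 1/(-17233 - 135/7111) = 1/(-122543998/7111) = -7111/122543998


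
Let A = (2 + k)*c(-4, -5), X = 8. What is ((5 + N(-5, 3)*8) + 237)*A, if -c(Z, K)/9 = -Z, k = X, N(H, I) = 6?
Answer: -104400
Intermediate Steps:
k = 8
c(Z, K) = 9*Z (c(Z, K) = -(-9)*Z = 9*Z)
A = -360 (A = (2 + 8)*(9*(-4)) = 10*(-36) = -360)
((5 + N(-5, 3)*8) + 237)*A = ((5 + 6*8) + 237)*(-360) = ((5 + 48) + 237)*(-360) = (53 + 237)*(-360) = 290*(-360) = -104400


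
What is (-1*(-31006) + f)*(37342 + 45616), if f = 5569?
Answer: 3034188850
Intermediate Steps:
(-1*(-31006) + f)*(37342 + 45616) = (-1*(-31006) + 5569)*(37342 + 45616) = (31006 + 5569)*82958 = 36575*82958 = 3034188850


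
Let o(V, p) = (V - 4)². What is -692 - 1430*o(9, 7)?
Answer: -36442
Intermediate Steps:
o(V, p) = (-4 + V)²
-692 - 1430*o(9, 7) = -692 - 1430*(-4 + 9)² = -692 - 1430*5² = -692 - 1430*25 = -692 - 35750 = -36442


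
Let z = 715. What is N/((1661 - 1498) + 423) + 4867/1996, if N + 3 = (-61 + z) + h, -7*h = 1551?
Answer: 12982205/4093796 ≈ 3.1712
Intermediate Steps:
h = -1551/7 (h = -⅐*1551 = -1551/7 ≈ -221.57)
N = 3006/7 (N = -3 + ((-61 + 715) - 1551/7) = -3 + (654 - 1551/7) = -3 + 3027/7 = 3006/7 ≈ 429.43)
N/((1661 - 1498) + 423) + 4867/1996 = 3006/(7*((1661 - 1498) + 423)) + 4867/1996 = 3006/(7*(163 + 423)) + 4867*(1/1996) = (3006/7)/586 + 4867/1996 = (3006/7)*(1/586) + 4867/1996 = 1503/2051 + 4867/1996 = 12982205/4093796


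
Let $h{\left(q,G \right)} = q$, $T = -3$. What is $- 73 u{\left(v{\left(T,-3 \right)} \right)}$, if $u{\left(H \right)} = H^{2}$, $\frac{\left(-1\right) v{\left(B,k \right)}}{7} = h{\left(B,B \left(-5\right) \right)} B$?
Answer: $-289737$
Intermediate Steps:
$v{\left(B,k \right)} = - 7 B^{2}$ ($v{\left(B,k \right)} = - 7 B B = - 7 B^{2}$)
$- 73 u{\left(v{\left(T,-3 \right)} \right)} = - 73 \left(- 7 \left(-3\right)^{2}\right)^{2} = - 73 \left(\left(-7\right) 9\right)^{2} = - 73 \left(-63\right)^{2} = \left(-73\right) 3969 = -289737$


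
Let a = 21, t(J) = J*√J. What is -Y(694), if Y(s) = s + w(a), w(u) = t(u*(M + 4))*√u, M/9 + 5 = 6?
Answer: -694 - 5733*√13 ≈ -21365.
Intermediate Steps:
M = 9 (M = -45 + 9*6 = -45 + 54 = 9)
t(J) = J^(3/2)
w(u) = 13*√13*u² (w(u) = (u*(9 + 4))^(3/2)*√u = (u*13)^(3/2)*√u = (13*u)^(3/2)*√u = (13*√13*u^(3/2))*√u = 13*√13*u²)
Y(s) = s + 5733*√13 (Y(s) = s + 13*√13*21² = s + 13*√13*441 = s + 5733*√13)
-Y(694) = -(694 + 5733*√13) = -694 - 5733*√13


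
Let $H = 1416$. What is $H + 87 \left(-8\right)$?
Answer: $720$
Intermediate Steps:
$H + 87 \left(-8\right) = 1416 + 87 \left(-8\right) = 1416 - 696 = 720$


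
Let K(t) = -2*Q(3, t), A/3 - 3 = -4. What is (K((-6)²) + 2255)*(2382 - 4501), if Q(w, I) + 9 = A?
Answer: -4829201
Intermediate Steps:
A = -3 (A = 9 + 3*(-4) = 9 - 12 = -3)
Q(w, I) = -12 (Q(w, I) = -9 - 3 = -12)
K(t) = 24 (K(t) = -2*(-12) = 24)
(K((-6)²) + 2255)*(2382 - 4501) = (24 + 2255)*(2382 - 4501) = 2279*(-2119) = -4829201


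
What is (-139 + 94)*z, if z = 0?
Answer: 0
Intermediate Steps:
(-139 + 94)*z = (-139 + 94)*0 = -45*0 = 0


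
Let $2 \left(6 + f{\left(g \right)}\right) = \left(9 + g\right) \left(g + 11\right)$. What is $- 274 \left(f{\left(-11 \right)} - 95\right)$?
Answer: $27674$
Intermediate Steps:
$f{\left(g \right)} = -6 + \frac{\left(9 + g\right) \left(11 + g\right)}{2}$ ($f{\left(g \right)} = -6 + \frac{\left(9 + g\right) \left(g + 11\right)}{2} = -6 + \frac{\left(9 + g\right) \left(11 + g\right)}{2}$)
$- 274 \left(f{\left(-11 \right)} - 95\right) = - 274 \left(\left(\frac{87}{2} + \frac{\left(-11\right)^{2}}{2} + 10 \left(-11\right)\right) - 95\right) = - 274 \left(\left(\frac{87}{2} + \frac{1}{2} \cdot 121 - 110\right) - 95\right) = - 274 \left(\left(\frac{87}{2} + \frac{121}{2} - 110\right) - 95\right) = - 274 \left(-6 - 95\right) = \left(-274\right) \left(-101\right) = 27674$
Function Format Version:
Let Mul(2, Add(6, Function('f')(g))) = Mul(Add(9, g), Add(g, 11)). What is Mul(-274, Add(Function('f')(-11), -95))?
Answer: 27674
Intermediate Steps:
Function('f')(g) = Add(-6, Mul(Rational(1, 2), Add(9, g), Add(11, g))) (Function('f')(g) = Add(-6, Mul(Rational(1, 2), Mul(Add(9, g), Add(g, 11)))) = Add(-6, Mul(Rational(1, 2), Mul(Add(9, g), Add(11, g)))) = Add(-6, Mul(Rational(1, 2), Add(9, g), Add(11, g))))
Mul(-274, Add(Function('f')(-11), -95)) = Mul(-274, Add(Add(Rational(87, 2), Mul(Rational(1, 2), Pow(-11, 2)), Mul(10, -11)), -95)) = Mul(-274, Add(Add(Rational(87, 2), Mul(Rational(1, 2), 121), -110), -95)) = Mul(-274, Add(Add(Rational(87, 2), Rational(121, 2), -110), -95)) = Mul(-274, Add(-6, -95)) = Mul(-274, -101) = 27674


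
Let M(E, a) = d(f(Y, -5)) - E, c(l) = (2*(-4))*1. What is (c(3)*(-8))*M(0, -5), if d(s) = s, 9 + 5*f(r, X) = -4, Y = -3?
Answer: -832/5 ≈ -166.40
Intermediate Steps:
f(r, X) = -13/5 (f(r, X) = -9/5 + (⅕)*(-4) = -9/5 - ⅘ = -13/5)
c(l) = -8 (c(l) = -8*1 = -8)
M(E, a) = -13/5 - E
(c(3)*(-8))*M(0, -5) = (-8*(-8))*(-13/5 - 1*0) = 64*(-13/5 + 0) = 64*(-13/5) = -832/5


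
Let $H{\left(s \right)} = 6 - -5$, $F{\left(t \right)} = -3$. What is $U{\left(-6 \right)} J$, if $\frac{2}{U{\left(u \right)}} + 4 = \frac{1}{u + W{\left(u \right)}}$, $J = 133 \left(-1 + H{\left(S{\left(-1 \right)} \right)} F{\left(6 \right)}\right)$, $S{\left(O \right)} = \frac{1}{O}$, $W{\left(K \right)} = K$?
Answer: $\frac{15504}{7} \approx 2214.9$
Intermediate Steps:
$H{\left(s \right)} = 11$ ($H{\left(s \right)} = 6 + 5 = 11$)
$J = -4522$ ($J = 133 \left(-1 + 11 \left(-3\right)\right) = 133 \left(-1 - 33\right) = 133 \left(-34\right) = -4522$)
$U{\left(u \right)} = \frac{2}{-4 + \frac{1}{2 u}}$ ($U{\left(u \right)} = \frac{2}{-4 + \frac{1}{u + u}} = \frac{2}{-4 + \frac{1}{2 u}}$)
$U{\left(-6 \right)} J = \left(-4\right) \left(-6\right) \frac{1}{-1 + 8 \left(-6\right)} \left(-4522\right) = \left(-4\right) \left(-6\right) \frac{1}{-1 - 48} \left(-4522\right) = \left(-4\right) \left(-6\right) \frac{1}{-49} \left(-4522\right) = \left(-4\right) \left(-6\right) \left(- \frac{1}{49}\right) \left(-4522\right) = \left(- \frac{24}{49}\right) \left(-4522\right) = \frac{15504}{7}$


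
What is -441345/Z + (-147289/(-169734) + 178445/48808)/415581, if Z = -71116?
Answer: 189934792834756918439/30605034688900037064 ≈ 6.2060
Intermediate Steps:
-441345/Z + (-147289/(-169734) + 178445/48808)/415581 = -441345/(-71116) + (-147289/(-169734) + 178445/48808)/415581 = -441345*(-1/71116) + (-147289*(-1/169734) + 178445*(1/48808))*(1/415581) = 441345/71116 + (147289/169734 + 178445/48808)*(1/415581) = 441345/71116 + (18738532571/4142188536)*(1/415581) = 441345/71116 + 18738532571/1721414853979416 = 189934792834756918439/30605034688900037064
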